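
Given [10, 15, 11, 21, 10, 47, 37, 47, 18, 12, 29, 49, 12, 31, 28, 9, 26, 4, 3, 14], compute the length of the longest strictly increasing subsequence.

Scanning left to right, the best length ending at each element is: 10→1, 15→2, 11→2, 21→3, 10→1, 47→4, 37→4, 47→5, 18→3, 12→3, 29→4, 49→6, 12→3, 31→5, 28→4, 9→1, 26→4, 4→1, 3→1, 14→4.
So the longest increasing subsequence has length 6, e.g. 10, 15, 21, 37, 47, 49.

6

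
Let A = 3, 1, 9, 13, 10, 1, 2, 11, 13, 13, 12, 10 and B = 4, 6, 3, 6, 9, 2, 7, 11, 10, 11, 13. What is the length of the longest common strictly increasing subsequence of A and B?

5

For each value that appears in both, track the longest common increasing run ending there.
The best achievable length is 5; one witness is 3, 9, 10, 11, 13 (A-positions 1,3,5,8,9, B-positions 3,5,9,10,11).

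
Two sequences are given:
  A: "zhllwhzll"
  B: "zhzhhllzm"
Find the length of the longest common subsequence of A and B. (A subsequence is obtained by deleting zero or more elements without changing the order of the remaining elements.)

Backtracking the LCS table gives one alignment: z (A1,B3) → h (A2,B5) → l (A3,B6) → l (A4,B7) → z (A7,B8).
So the longest common subsequence has length 5.

5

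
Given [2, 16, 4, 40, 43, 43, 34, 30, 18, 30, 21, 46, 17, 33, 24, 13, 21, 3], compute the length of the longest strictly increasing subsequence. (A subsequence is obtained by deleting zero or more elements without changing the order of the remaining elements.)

Let dp[i] be the longest increasing subsequence ending at position i. Then dp = [1, 2, 2, 3, 4, 4, 3, 3, 3, 4, 4, 5, 3, 5, 5, 3, 4, 2].
The maximum is 5; one witness is 2, 16, 40, 43, 46 at positions 1,2,4,5,12.

5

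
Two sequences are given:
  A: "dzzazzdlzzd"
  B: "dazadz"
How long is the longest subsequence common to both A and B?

5

Backtracking the LCS table gives one alignment: d (A1,B1) → z (A3,B3) → a (A4,B4) → d (A7,B5) → z (A10,B6).
So the longest common subsequence has length 5.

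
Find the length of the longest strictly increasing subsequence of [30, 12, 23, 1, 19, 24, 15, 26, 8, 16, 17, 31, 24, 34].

Let dp[i] be the longest increasing subsequence ending at position i. Then dp = [1, 1, 2, 1, 2, 3, 2, 4, 2, 3, 4, 5, 5, 6].
The maximum is 6; one witness is 12, 23, 24, 26, 31, 34 at positions 2,3,6,8,12,14.

6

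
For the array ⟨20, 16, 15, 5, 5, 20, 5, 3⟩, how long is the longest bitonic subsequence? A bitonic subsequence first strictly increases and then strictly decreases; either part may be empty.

Let inc[i] be the LIS ending at i and dec[i] the longest strictly decreasing subsequence starting at i. inc = [1, 1, 1, 1, 1, 2, 1, 1], dec = [5, 4, 3, 2, 2, 3, 2, 1].
max_i inc[i]+dec[i]−1 = 5, with one witness 20, 16, 15, 5, 3.

5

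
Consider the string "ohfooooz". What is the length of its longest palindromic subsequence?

5

Using dp[i][j] = 2 + dp[i+1][j−1] if the ends match, else max(dp[i+1][j], dp[i][j−1]):
dp[1][8] = 5. A witness is ooooo at positions 1,4,5,6,7.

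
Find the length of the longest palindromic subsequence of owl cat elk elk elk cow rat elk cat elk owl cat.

One longest palindromic subsequence is owl cat elk elk elk elk cat owl (positions 1,2,3,4,5,8,9,11); it reads the same forward and backward, and the interval DP gives dp[1][12] = 8.

8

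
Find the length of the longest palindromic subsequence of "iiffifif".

6

One longest palindromic subsequence is iiffii (positions 1,2,3,4,5,7); it reads the same forward and backward, and the interval DP gives dp[1][8] = 6.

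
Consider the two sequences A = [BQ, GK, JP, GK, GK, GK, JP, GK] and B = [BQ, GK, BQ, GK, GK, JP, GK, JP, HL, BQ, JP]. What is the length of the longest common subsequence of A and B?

6

A longest common subsequence is BQ, GK, GK, GK, GK, JP (length 6); the LCS DP confirms no longer common subsequence exists.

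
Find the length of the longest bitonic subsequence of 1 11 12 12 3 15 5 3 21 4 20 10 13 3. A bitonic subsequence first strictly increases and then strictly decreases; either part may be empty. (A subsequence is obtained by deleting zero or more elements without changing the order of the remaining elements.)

8

Let inc[i] be the LIS ending at i and dec[i] the longest strictly decreasing subsequence starting at i. inc = [1, 2, 3, 3, 2, 4, 3, 2, 5, 3, 5, 4, 5, 2], dec = [1, 4, 4, 4, 1, 4, 3, 1, 4, 2, 3, 2, 2, 1].
max_i inc[i]+dec[i]−1 = 8, with one witness 1, 11, 12, 15, 21, 20, 13, 3.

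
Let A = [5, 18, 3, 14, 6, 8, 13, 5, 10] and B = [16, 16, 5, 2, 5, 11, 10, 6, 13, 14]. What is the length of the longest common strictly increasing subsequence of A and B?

3

For each value that appears in both, track the longest common increasing run ending there.
The best achievable length is 3; one witness is 5, 6, 13 (A-positions 1,5,7, B-positions 3,8,9).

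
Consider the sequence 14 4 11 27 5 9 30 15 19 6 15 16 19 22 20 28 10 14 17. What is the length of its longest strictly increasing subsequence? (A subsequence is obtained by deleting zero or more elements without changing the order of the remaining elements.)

Scanning left to right, the best length ending at each element is: 14→1, 4→1, 11→2, 27→3, 5→2, 9→3, 30→4, 15→4, 19→5, 6→3, 15→4, 16→5, 19→6, 22→7, 20→7, 28→8, 10→4, 14→5, 17→6.
So the longest increasing subsequence has length 8, e.g. 4, 5, 9, 15, 16, 19, 22, 28.

8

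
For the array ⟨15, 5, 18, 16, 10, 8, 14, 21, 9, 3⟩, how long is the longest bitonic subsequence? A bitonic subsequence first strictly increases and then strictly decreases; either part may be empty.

Let inc[i] be the LIS ending at i and dec[i] the longest strictly decreasing subsequence starting at i. inc = [1, 1, 2, 2, 2, 2, 3, 4, 3, 1], dec = [4, 2, 5, 4, 3, 2, 3, 3, 2, 1].
max_i inc[i]+dec[i]−1 = 6, with one witness 15, 18, 16, 14, 9, 3.

6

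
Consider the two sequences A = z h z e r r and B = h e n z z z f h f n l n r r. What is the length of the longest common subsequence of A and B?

Backtracking the LCS table gives one alignment: z (A1,B6) → h (A2,B8) → r (A5,B13) → r (A6,B14).
So the longest common subsequence has length 4.

4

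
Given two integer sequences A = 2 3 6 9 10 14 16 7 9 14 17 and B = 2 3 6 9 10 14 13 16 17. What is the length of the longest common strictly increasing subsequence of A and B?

8

A longest common strictly increasing subsequence is 2, 3, 6, 9, 10, 14, 16, 17 (length 8); it appears in order in both A and B, and no longer such subsequence exists.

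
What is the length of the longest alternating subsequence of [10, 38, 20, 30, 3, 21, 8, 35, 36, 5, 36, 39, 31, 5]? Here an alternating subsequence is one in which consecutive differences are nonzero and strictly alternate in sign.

A longest alternating subsequence is 10, 38, 20, 30, 3, 21, 8, 35, 5, 36, 31 (positions 1,2,3,4,5,6,7,8,10,11,13); its 10 consecutive differences strictly alternate in sign, and length 11 is optimal.

11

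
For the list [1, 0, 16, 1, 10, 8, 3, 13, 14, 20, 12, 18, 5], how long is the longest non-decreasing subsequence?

6

Let dp[i] be the longest non-decreasing subsequence ending at position i. Then dp = [1, 1, 2, 2, 3, 3, 3, 4, 5, 6, 4, 6, 4].
The maximum is 6; one witness is 1, 1, 10, 13, 14, 20 at positions 1,4,5,8,9,10.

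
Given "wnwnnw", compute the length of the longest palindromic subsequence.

Using dp[i][j] = 2 + dp[i+1][j−1] if the ends match, else max(dp[i+1][j], dp[i][j−1]):
dp[1][6] = 5. A witness is wnnnw at positions 1,2,4,5,6.

5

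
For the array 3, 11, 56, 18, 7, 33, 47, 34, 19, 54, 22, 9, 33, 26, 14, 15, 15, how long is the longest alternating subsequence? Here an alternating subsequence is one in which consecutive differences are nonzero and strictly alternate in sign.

10

Track the best alternating length ending on an up-step vs a down-step at each position: up/down = 1/1, 2/1, 2/1, 2/3, 2/3, 4/3, 4/3, 4/5, 4/5, 6/3, 6/7, 4/7, 8/7, 8/9, 8/9, 10/9, 10/9.
The maximum over both is 10; one such subsequence is 3, 56, 18, 47, 34, 54, 22, 33, 14, 15.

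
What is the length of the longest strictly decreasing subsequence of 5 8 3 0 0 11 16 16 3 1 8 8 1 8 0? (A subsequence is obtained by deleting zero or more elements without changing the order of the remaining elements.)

Let dp[i] be the longest decreasing subsequence ending at position i. Then dp = [1, 1, 2, 3, 3, 1, 1, 1, 2, 3, 2, 2, 3, 2, 4].
The maximum is 4; one witness is 5, 3, 1, 0 at positions 1,3,10,15.

4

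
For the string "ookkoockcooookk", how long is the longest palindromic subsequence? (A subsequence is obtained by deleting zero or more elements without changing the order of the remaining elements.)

11

One longest palindromic subsequence is kkoockcookk (positions 3,4,5,6,7,8,9,12,13,14,15); it reads the same forward and backward, and the interval DP gives dp[1][15] = 11.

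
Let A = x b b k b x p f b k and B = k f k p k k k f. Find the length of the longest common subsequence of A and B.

3

Backtracking the LCS table gives one alignment: k (A4,B3) → p (A7,B4) → f (A8,B8).
So the longest common subsequence has length 3.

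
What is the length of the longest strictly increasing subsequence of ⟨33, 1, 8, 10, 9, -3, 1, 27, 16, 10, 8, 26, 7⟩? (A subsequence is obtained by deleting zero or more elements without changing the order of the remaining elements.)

5

One longest increasing subsequence is 1, 8, 10, 16, 26 (positions 2,3,4,9,12), of length 5; no longer one exists.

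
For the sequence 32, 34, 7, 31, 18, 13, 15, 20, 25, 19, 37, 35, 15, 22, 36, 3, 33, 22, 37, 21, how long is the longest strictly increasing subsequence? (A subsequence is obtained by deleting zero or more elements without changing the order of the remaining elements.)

8

One longest increasing subsequence is 7, 13, 15, 20, 25, 35, 36, 37 (positions 3,6,7,8,9,12,15,19), of length 8; no longer one exists.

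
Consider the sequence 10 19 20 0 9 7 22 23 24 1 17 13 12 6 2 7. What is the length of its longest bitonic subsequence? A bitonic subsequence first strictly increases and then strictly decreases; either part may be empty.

11

Let inc[i] be the LIS ending at i and dec[i] the longest strictly decreasing subsequence starting at i. inc = [1, 2, 3, 1, 2, 2, 4, 5, 6, 2, 3, 3, 3, 3, 3, 4], dec = [5, 6, 6, 1, 4, 3, 6, 6, 6, 1, 5, 4, 3, 2, 1, 1].
max_i inc[i]+dec[i]−1 = 11, with one witness 10, 19, 20, 22, 23, 24, 17, 13, 12, 6, 2.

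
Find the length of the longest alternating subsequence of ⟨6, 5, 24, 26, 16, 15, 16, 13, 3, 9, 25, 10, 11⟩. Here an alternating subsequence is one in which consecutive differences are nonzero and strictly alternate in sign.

9

Track the best alternating length ending on an up-step vs a down-step at each position: up/down = 1/1, 1/2, 3/1, 3/1, 3/4, 3/4, 5/4, 3/6, 1/6, 7/6, 7/4, 7/8, 9/8.
The maximum over both is 9; one such subsequence is 6, 5, 24, 15, 16, 13, 25, 10, 11.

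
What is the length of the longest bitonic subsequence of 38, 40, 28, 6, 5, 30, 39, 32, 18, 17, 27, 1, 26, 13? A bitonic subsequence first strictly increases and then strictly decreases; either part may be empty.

7

One longest bitonic subsequence is 38, 40, 39, 32, 27, 26, 13 (positions 1,2,7,8,11,13,14): it rises to 40 then falls. Length 7 is optimal.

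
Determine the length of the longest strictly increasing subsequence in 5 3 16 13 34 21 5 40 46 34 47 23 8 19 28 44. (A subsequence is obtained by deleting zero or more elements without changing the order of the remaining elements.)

Scanning left to right, the best length ending at each element is: 5→1, 3→1, 16→2, 13→2, 34→3, 21→3, 5→2, 40→4, 46→5, 34→4, 47→6, 23→4, 8→3, 19→4, 28→5, 44→6.
So the longest increasing subsequence has length 6, e.g. 5, 16, 34, 40, 46, 47.

6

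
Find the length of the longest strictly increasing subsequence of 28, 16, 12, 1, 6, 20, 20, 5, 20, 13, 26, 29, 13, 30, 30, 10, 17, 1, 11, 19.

6

One longest increasing subsequence is 1, 6, 20, 26, 29, 30 (positions 4,5,6,11,12,14), of length 6; no longer one exists.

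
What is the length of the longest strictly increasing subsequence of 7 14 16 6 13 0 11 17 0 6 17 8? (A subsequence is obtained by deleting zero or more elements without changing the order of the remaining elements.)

4

One longest increasing subsequence is 7, 14, 16, 17 (positions 1,2,3,8), of length 4; no longer one exists.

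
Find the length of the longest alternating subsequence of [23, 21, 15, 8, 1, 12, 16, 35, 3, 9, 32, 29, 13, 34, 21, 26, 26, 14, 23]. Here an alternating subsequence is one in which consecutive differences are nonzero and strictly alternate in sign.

A longest alternating subsequence is 23, 8, 12, 3, 32, 29, 34, 21, 26, 14, 23 (positions 1,4,6,9,11,12,14,15,16,18,19); its 10 consecutive differences strictly alternate in sign, and length 11 is optimal.

11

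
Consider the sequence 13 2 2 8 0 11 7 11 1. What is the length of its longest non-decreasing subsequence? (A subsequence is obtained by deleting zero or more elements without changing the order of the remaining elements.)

5

One longest non-decreasing subsequence is 2, 2, 8, 11, 11 (positions 2,3,4,6,8), of length 5; no longer one exists.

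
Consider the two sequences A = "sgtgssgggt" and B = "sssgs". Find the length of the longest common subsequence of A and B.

Backtracking the LCS table gives one alignment: s (A1,B1) → s (A5,B2) → s (A6,B3) → g (A7,B4).
So the longest common subsequence has length 4.

4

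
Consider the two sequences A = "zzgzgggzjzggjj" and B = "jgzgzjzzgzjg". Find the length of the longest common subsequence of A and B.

8

Backtracking the LCS table gives one alignment: g (A3,B2) → z (A4,B3) → g (A7,B4) → z (A8,B5) → j (A9,B6) → z (A10,B8) → g (A11,B9) → g (A12,B12).
So the longest common subsequence has length 8.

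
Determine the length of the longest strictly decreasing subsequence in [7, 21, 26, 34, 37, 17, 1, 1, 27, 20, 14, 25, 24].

One longest decreasing subsequence is 34, 27, 20, 14 (positions 4,9,10,11), of length 4; no longer one exists.

4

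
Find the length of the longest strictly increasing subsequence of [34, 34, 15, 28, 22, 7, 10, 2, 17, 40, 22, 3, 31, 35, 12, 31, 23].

6

Scanning left to right, the best length ending at each element is: 34→1, 34→1, 15→1, 28→2, 22→2, 7→1, 10→2, 2→1, 17→3, 40→4, 22→4, 3→2, 31→5, 35→6, 12→3, 31→5, 23→5.
So the longest increasing subsequence has length 6, e.g. 7, 10, 17, 22, 31, 35.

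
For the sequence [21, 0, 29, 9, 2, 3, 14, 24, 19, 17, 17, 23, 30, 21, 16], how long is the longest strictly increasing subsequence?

7

One longest increasing subsequence is 0, 2, 3, 14, 19, 23, 30 (positions 2,5,6,7,9,12,13), of length 7; no longer one exists.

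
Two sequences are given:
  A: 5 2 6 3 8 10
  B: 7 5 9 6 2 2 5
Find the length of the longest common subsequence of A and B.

2

Backtracking the LCS table gives one alignment: 5 (A1,B2) → 2 (A2,B6).
So the longest common subsequence has length 2.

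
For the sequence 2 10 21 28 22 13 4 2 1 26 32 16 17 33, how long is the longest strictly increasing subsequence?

Let dp[i] be the longest increasing subsequence ending at position i. Then dp = [1, 2, 3, 4, 4, 3, 2, 1, 1, 5, 6, 4, 5, 7].
The maximum is 7; one witness is 2, 10, 21, 22, 26, 32, 33 at positions 1,2,3,5,10,11,14.

7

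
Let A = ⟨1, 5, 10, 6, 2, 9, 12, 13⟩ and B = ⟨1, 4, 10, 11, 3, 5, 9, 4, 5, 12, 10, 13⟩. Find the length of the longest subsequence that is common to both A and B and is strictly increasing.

5

For each value that appears in both, track the longest common increasing run ending there.
The best achievable length is 5; one witness is 1, 5, 9, 12, 13 (A-positions 1,2,6,7,8, B-positions 1,6,7,10,12).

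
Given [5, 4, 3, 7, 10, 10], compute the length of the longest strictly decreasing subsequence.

Scanning left to right, the best length ending at each element is: 5→1, 4→2, 3→3, 7→1, 10→1, 10→1.
So the longest decreasing subsequence has length 3, e.g. 5, 4, 3.

3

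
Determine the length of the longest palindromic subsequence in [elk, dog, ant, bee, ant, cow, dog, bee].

One longest palindromic subsequence is dog ant bee ant dog (positions 2,3,4,5,7); it reads the same forward and backward, and the interval DP gives dp[1][8] = 5.

5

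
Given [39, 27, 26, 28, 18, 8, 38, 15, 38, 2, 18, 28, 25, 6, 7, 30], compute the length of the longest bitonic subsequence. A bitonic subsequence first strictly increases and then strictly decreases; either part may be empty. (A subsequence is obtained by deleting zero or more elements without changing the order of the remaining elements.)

Let inc[i] be the LIS ending at i and dec[i] the longest strictly decreasing subsequence starting at i. inc = [1, 1, 1, 2, 1, 1, 3, 2, 3, 1, 3, 4, 4, 2, 3, 5], dec = [6, 5, 4, 4, 3, 2, 4, 2, 4, 1, 2, 3, 2, 1, 1, 1].
max_i inc[i]+dec[i]−1 = 6, with one witness 39, 27, 26, 18, 15, 7.

6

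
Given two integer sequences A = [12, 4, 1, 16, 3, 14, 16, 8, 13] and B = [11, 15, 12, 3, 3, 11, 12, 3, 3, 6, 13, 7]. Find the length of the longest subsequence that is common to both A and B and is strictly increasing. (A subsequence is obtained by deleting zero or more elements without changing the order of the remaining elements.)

A longest common strictly increasing subsequence is 12, 13 (length 2); it appears in order in both A and B, and no longer such subsequence exists.

2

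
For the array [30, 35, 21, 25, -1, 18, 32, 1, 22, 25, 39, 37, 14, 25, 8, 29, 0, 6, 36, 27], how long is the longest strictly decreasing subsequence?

6

Let dp[i] be the longest decreasing subsequence ending at position i. Then dp = [1, 1, 2, 2, 3, 3, 2, 4, 3, 3, 1, 2, 4, 3, 5, 3, 6, 6, 3, 4].
The maximum is 6; one witness is 30, 21, 18, 14, 8, 0 at positions 1,3,6,13,15,17.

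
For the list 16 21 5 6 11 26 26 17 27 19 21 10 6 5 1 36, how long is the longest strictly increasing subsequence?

7

Let dp[i] be the longest increasing subsequence ending at position i. Then dp = [1, 2, 1, 2, 3, 4, 4, 4, 5, 5, 6, 3, 2, 1, 1, 7].
The maximum is 7; one witness is 5, 6, 11, 17, 19, 21, 36 at positions 3,4,5,8,10,11,16.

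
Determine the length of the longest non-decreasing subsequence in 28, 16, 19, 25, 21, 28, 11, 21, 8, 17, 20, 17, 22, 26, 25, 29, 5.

7

One longest non-decreasing subsequence is 16, 19, 21, 21, 22, 26, 29 (positions 2,3,5,8,13,14,16), of length 7; no longer one exists.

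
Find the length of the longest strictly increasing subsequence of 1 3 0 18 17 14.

Let dp[i] be the longest increasing subsequence ending at position i. Then dp = [1, 2, 1, 3, 3, 3].
The maximum is 3; one witness is 1, 3, 18 at positions 1,2,4.

3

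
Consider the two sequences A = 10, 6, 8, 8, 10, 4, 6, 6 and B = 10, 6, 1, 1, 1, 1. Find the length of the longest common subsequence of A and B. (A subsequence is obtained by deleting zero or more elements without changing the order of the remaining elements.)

A longest common subsequence is 10, 6 (length 2); the LCS DP confirms no longer common subsequence exists.

2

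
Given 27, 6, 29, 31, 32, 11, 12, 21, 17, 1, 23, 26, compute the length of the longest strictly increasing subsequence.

6

Let dp[i] be the longest increasing subsequence ending at position i. Then dp = [1, 1, 2, 3, 4, 2, 3, 4, 4, 1, 5, 6].
The maximum is 6; one witness is 6, 11, 12, 21, 23, 26 at positions 2,6,7,8,11,12.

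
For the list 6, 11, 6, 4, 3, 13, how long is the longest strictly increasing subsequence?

3

One longest increasing subsequence is 6, 11, 13 (positions 1,2,6), of length 3; no longer one exists.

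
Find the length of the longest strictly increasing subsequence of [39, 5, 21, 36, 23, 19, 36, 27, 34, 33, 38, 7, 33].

6

Let dp[i] be the longest increasing subsequence ending at position i. Then dp = [1, 1, 2, 3, 3, 2, 4, 4, 5, 5, 6, 2, 5].
The maximum is 6; one witness is 5, 21, 23, 27, 34, 38 at positions 2,3,5,8,9,11.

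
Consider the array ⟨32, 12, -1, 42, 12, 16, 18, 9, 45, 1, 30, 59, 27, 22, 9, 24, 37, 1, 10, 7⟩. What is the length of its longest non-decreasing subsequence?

Let dp[i] be the longest non-decreasing subsequence ending at position i. Then dp = [1, 1, 1, 2, 2, 3, 4, 2, 5, 2, 5, 6, 5, 5, 3, 6, 7, 3, 4, 4].
The maximum is 7; one witness is 12, 12, 16, 18, 22, 24, 37 at positions 2,5,6,7,14,16,17.

7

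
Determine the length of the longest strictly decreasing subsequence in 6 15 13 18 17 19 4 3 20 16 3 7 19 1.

5

One longest decreasing subsequence is 15, 13, 4, 3, 1 (positions 2,3,7,8,14), of length 5; no longer one exists.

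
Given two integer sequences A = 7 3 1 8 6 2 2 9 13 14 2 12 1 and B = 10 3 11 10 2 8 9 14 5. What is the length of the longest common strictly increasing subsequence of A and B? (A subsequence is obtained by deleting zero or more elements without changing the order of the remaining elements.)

4

A longest common strictly increasing subsequence is 3, 8, 9, 14 (length 4); it appears in order in both A and B, and no longer such subsequence exists.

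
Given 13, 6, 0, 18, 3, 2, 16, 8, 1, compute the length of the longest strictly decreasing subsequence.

Scanning left to right, the best length ending at each element is: 13→1, 6→2, 0→3, 18→1, 3→3, 2→4, 16→2, 8→3, 1→5.
So the longest decreasing subsequence has length 5, e.g. 13, 6, 3, 2, 1.

5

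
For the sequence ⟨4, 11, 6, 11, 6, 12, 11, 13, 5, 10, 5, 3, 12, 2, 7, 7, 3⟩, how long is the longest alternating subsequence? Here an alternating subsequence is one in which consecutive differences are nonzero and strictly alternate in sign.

Track the best alternating length ending on an up-step vs a down-step at each position: up/down = 1/1, 2/1, 2/3, 4/1, 2/5, 6/1, 6/7, 8/1, 2/9, 10/9, 2/11, 1/11, 12/9, 1/13, 14/13, 14/13, 14/15.
The maximum over both is 15; one such subsequence is 4, 11, 6, 11, 6, 12, 11, 13, 5, 10, 5, 12, 2, 7, 3.

15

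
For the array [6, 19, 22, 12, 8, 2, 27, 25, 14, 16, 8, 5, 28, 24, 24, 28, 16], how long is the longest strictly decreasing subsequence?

One longest decreasing subsequence is 27, 25, 14, 8, 5 (positions 7,8,9,11,12), of length 5; no longer one exists.

5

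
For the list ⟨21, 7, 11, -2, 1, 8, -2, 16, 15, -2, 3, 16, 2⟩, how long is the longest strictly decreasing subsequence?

One longest decreasing subsequence is 21, 11, 8, 3, 2 (positions 1,3,6,11,13), of length 5; no longer one exists.

5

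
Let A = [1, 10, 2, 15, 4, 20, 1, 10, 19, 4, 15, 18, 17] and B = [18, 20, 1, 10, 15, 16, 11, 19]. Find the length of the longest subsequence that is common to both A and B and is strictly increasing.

4

For each value that appears in both, track the longest common increasing run ending there.
The best achievable length is 4; one witness is 1, 10, 15, 19 (A-positions 1,2,4,9, B-positions 3,4,5,8).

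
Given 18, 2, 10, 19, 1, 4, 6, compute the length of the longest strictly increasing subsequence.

3

Scanning left to right, the best length ending at each element is: 18→1, 2→1, 10→2, 19→3, 1→1, 4→2, 6→3.
So the longest increasing subsequence has length 3, e.g. 2, 10, 19.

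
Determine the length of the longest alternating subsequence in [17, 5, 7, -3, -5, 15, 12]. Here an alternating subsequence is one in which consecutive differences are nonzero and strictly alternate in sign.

6

A longest alternating subsequence is 17, 5, 7, -3, 15, 12 (positions 1,2,3,4,6,7); its 5 consecutive differences strictly alternate in sign, and length 6 is optimal.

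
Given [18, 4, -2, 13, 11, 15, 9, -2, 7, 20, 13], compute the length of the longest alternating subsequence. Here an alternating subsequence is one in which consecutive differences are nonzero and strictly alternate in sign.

8

Track the best alternating length ending on an up-step vs a down-step at each position: up/down = 1/1, 1/2, 1/2, 3/2, 3/4, 5/2, 3/6, 1/6, 7/6, 7/1, 7/8.
The maximum over both is 8; one such subsequence is 18, 4, 13, 11, 15, 9, 20, 13.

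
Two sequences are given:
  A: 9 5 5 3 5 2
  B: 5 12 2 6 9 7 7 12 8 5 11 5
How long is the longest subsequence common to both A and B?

3

A longest common subsequence is 9, 5, 5 (length 3); the LCS DP confirms no longer common subsequence exists.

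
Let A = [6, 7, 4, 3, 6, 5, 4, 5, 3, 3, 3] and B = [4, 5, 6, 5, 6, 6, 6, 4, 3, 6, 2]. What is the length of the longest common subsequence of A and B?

5

A longest common subsequence is 4, 6, 5, 4, 3 (length 5); the LCS DP confirms no longer common subsequence exists.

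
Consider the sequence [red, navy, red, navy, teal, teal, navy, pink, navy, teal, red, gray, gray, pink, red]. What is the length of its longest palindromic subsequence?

One longest palindromic subsequence is red red teal navy pink navy teal red red (positions 1,3,5,7,8,9,10,11,15); it reads the same forward and backward, and the interval DP gives dp[1][15] = 9.

9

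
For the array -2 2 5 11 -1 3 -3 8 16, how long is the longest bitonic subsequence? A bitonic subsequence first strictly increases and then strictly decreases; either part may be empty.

Let inc[i] be the LIS ending at i and dec[i] the longest strictly decreasing subsequence starting at i. inc = [1, 2, 3, 4, 2, 3, 1, 4, 5], dec = [2, 3, 3, 3, 2, 2, 1, 1, 1].
max_i inc[i]+dec[i]−1 = 6, with one witness -2, 2, 5, 11, 3, -3.

6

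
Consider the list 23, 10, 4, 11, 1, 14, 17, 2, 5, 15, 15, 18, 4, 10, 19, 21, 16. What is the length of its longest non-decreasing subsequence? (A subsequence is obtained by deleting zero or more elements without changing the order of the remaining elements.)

Scanning left to right, the best length ending at each element is: 23→1, 10→1, 4→1, 11→2, 1→1, 14→3, 17→4, 2→2, 5→3, 15→4, 15→5, 18→6, 4→3, 10→4, 19→7, 21→8, 16→6.
So the longest non-decreasing subsequence has length 8, e.g. 10, 11, 14, 15, 15, 18, 19, 21.

8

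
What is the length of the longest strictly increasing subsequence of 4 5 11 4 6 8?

4

One longest increasing subsequence is 4, 5, 6, 8 (positions 1,2,5,6), of length 4; no longer one exists.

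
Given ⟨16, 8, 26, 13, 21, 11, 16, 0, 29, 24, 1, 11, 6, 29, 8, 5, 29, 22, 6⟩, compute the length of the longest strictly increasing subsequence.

5

Let dp[i] be the longest increasing subsequence ending at position i. Then dp = [1, 1, 2, 2, 3, 2, 3, 1, 4, 4, 2, 3, 3, 5, 4, 3, 5, 5, 4].
The maximum is 5; one witness is 8, 13, 21, 24, 29 at positions 2,4,5,10,14.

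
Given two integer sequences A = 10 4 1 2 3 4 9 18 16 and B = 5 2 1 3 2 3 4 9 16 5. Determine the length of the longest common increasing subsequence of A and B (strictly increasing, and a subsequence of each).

For each value that appears in both, track the longest common increasing run ending there.
The best achievable length is 6; one witness is 1, 2, 3, 4, 9, 16 (A-positions 3,4,5,6,7,9, B-positions 3,5,6,7,8,9).

6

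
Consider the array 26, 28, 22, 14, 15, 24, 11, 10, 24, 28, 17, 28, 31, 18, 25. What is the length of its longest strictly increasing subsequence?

5

Let dp[i] be the longest increasing subsequence ending at position i. Then dp = [1, 2, 1, 1, 2, 3, 1, 1, 3, 4, 3, 4, 5, 4, 5].
The maximum is 5; one witness is 14, 15, 24, 28, 31 at positions 4,5,6,10,13.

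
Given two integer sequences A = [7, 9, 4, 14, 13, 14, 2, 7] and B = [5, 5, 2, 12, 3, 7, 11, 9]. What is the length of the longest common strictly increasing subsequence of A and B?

A longest common strictly increasing subsequence is 2, 7 (length 2); it appears in order in both A and B, and no longer such subsequence exists.

2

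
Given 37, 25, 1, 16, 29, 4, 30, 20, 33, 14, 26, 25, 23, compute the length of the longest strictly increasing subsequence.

5

Let dp[i] be the longest increasing subsequence ending at position i. Then dp = [1, 1, 1, 2, 3, 2, 4, 3, 5, 3, 4, 4, 4].
The maximum is 5; one witness is 1, 16, 29, 30, 33 at positions 3,4,5,7,9.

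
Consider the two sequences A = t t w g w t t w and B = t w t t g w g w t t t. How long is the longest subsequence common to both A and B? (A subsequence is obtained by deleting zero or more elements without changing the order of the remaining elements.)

7

A longest common subsequence is ttwgwtt (length 7); the LCS DP confirms no longer common subsequence exists.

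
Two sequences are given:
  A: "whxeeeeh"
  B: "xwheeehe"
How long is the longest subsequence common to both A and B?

Backtracking the LCS table gives one alignment: w (A1,B2) → h (A2,B3) → e (A4,B4) → e (A5,B5) → e (A6,B6) → e (A7,B8).
So the longest common subsequence has length 6.

6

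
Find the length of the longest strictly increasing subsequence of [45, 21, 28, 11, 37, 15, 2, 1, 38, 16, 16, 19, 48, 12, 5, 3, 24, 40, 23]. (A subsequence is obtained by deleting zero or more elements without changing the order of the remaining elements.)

6

One longest increasing subsequence is 11, 15, 16, 19, 24, 40 (positions 4,6,10,12,17,18), of length 6; no longer one exists.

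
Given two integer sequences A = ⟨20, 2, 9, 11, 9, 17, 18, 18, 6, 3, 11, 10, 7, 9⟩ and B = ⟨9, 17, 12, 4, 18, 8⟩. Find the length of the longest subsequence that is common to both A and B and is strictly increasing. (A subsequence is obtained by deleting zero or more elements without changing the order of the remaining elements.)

3

For each value that appears in both, track the longest common increasing run ending there.
The best achievable length is 3; one witness is 9, 17, 18 (A-positions 3,6,7, B-positions 1,2,5).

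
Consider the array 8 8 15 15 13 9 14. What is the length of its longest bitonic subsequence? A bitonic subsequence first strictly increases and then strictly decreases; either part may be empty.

One longest bitonic subsequence is 8, 15, 13, 9 (positions 1,3,5,6): it rises to 15 then falls. Length 4 is optimal.

4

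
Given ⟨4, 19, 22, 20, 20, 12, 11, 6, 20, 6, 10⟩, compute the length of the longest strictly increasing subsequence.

One longest increasing subsequence is 4, 19, 22 (positions 1,2,3), of length 3; no longer one exists.

3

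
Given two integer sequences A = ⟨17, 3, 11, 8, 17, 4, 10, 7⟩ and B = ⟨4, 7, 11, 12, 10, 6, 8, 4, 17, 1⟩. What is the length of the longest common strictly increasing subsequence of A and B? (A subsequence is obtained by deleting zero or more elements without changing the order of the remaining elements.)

A longest common strictly increasing subsequence is 4, 7 (length 2); it appears in order in both A and B, and no longer such subsequence exists.

2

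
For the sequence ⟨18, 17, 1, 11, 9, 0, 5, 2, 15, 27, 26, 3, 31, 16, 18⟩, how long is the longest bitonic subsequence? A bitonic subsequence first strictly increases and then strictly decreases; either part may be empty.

6

One longest bitonic subsequence is 18, 17, 11, 9, 5, 3 (positions 1,2,4,5,7,12): it rises to 18 then falls. Length 6 is optimal.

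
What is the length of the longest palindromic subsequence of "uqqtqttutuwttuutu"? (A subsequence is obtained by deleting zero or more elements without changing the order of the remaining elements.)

11

Using dp[i][j] = 2 + dp[i+1][j−1] if the ends match, else max(dp[i+1][j], dp[i][j−1]):
dp[1][17] = 11. A witness is utttututttu at positions 1,4,6,7,8,9,10,12,13,16,17.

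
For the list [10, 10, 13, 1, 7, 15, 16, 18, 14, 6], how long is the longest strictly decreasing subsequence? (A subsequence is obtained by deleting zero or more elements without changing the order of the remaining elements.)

Scanning left to right, the best length ending at each element is: 10→1, 10→1, 13→1, 1→2, 7→2, 15→1, 16→1, 18→1, 14→2, 6→3.
So the longest decreasing subsequence has length 3, e.g. 10, 7, 6.

3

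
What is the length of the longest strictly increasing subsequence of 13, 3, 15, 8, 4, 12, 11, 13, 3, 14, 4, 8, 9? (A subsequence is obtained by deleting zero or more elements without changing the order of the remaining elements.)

5

One longest increasing subsequence is 3, 8, 12, 13, 14 (positions 2,4,6,8,10), of length 5; no longer one exists.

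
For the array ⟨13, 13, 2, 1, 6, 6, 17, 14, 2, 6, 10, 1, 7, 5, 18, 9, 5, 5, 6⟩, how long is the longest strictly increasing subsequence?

5

Let dp[i] be the longest increasing subsequence ending at position i. Then dp = [1, 1, 1, 1, 2, 2, 3, 3, 2, 3, 4, 1, 4, 3, 5, 5, 3, 3, 4].
The maximum is 5; one witness is 1, 2, 6, 10, 18 at positions 4,9,10,11,15.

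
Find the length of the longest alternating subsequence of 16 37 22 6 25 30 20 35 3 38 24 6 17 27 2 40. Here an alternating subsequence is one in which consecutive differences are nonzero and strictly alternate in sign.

A longest alternating subsequence is 16, 37, 22, 25, 20, 35, 3, 38, 6, 17, 2, 40 (positions 1,2,3,5,7,8,9,10,12,13,15,16); its 11 consecutive differences strictly alternate in sign, and length 12 is optimal.

12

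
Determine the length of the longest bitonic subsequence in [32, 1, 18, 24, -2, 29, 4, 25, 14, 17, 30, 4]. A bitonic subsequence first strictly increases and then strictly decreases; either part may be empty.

7

One longest bitonic subsequence is 1, 18, 24, 29, 25, 17, 4 (positions 2,3,4,6,8,10,12): it rises to 29 then falls. Length 7 is optimal.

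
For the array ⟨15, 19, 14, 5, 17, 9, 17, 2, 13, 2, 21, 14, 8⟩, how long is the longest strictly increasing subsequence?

Let dp[i] be the longest increasing subsequence ending at position i. Then dp = [1, 2, 1, 1, 2, 2, 3, 1, 3, 1, 4, 4, 2].
The maximum is 4; one witness is 5, 9, 17, 21 at positions 4,6,7,11.

4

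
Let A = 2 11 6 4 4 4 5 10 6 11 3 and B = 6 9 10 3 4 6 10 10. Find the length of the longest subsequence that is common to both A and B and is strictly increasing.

A longest common strictly increasing subsequence is 6, 10 (length 2); it appears in order in both A and B, and no longer such subsequence exists.

2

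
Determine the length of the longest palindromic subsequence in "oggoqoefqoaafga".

One longest palindromic subsequence is goqfqog (positions 3,4,5,8,9,10,14); it reads the same forward and backward, and the interval DP gives dp[1][15] = 7.

7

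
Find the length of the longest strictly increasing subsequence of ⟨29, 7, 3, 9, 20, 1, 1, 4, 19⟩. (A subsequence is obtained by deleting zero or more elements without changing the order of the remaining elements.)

One longest increasing subsequence is 7, 9, 20 (positions 2,4,5), of length 3; no longer one exists.

3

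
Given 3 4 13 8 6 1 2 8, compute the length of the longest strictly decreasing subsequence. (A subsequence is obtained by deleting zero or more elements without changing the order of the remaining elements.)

Let dp[i] be the longest decreasing subsequence ending at position i. Then dp = [1, 1, 1, 2, 3, 4, 4, 2].
The maximum is 4; one witness is 13, 8, 6, 1 at positions 3,4,5,6.

4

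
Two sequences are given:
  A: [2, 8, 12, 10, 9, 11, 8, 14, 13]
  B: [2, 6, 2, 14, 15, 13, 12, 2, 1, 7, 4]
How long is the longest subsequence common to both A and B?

A longest common subsequence is 2, 14, 13 (length 3); the LCS DP confirms no longer common subsequence exists.

3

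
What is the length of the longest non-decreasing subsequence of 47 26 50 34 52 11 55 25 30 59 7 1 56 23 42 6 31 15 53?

5

Scanning left to right, the best length ending at each element is: 47→1, 26→1, 50→2, 34→2, 52→3, 11→1, 55→4, 25→2, 30→3, 59→5, 7→1, 1→1, 56→5, 23→2, 42→4, 6→2, 31→4, 15→3, 53→5.
So the longest non-decreasing subsequence has length 5, e.g. 47, 50, 52, 55, 59.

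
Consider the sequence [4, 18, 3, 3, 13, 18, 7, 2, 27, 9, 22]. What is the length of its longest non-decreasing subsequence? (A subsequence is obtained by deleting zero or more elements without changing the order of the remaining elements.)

One longest non-decreasing subsequence is 3, 3, 13, 18, 27 (positions 3,4,5,6,9), of length 5; no longer one exists.

5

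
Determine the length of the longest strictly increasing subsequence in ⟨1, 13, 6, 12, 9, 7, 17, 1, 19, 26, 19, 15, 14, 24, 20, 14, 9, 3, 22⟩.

Let dp[i] be the longest increasing subsequence ending at position i. Then dp = [1, 2, 2, 3, 3, 3, 4, 1, 5, 6, 5, 4, 4, 6, 6, 4, 4, 2, 7].
The maximum is 7; one witness is 1, 6, 12, 17, 19, 20, 22 at positions 1,3,4,7,9,15,19.

7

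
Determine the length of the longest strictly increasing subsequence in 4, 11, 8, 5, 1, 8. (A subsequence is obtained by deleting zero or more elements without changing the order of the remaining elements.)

3

One longest increasing subsequence is 4, 5, 8 (positions 1,4,6), of length 3; no longer one exists.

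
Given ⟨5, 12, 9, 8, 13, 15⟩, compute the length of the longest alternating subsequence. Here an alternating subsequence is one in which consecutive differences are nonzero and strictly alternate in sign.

4

Track the best alternating length ending on an up-step vs a down-step at each position: up/down = 1/1, 2/1, 2/3, 2/3, 4/1, 4/1.
The maximum over both is 4; one such subsequence is 5, 12, 9, 13.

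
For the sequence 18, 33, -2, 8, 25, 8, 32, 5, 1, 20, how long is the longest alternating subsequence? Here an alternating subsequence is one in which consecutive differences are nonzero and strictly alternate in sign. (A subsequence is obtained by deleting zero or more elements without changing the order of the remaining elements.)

8

A longest alternating subsequence is 18, 33, -2, 25, 8, 32, 5, 20 (positions 1,2,3,5,6,7,8,10); its 7 consecutive differences strictly alternate in sign, and length 8 is optimal.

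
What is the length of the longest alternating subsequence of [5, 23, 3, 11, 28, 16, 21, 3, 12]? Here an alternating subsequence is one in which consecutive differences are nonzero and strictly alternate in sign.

Track the best alternating length ending on an up-step vs a down-step at each position: up/down = 1/1, 2/1, 1/3, 4/3, 4/1, 4/5, 6/5, 1/7, 8/7.
The maximum over both is 8; one such subsequence is 5, 23, 3, 28, 16, 21, 3, 12.

8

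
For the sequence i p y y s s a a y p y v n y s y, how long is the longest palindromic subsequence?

Using dp[i][j] = 2 + dp[i+1][j−1] if the ends match, else max(dp[i+1][j], dp[i][j−1]):
dp[1][16] = 7. A witness is ysynysy at positions 3,5,9,13,14,15,16.

7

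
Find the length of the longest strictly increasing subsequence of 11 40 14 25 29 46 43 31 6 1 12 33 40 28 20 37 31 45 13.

8

Let dp[i] be the longest increasing subsequence ending at position i. Then dp = [1, 2, 2, 3, 4, 5, 5, 5, 1, 1, 2, 6, 7, 4, 3, 7, 5, 8, 3].
The maximum is 8; one witness is 11, 14, 25, 29, 31, 33, 40, 45 at positions 1,3,4,5,8,12,13,18.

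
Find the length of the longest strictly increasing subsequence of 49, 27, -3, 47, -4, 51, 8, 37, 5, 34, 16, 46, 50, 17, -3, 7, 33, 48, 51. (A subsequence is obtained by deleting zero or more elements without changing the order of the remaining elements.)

7

Scanning left to right, the best length ending at each element is: 49→1, 27→1, -3→1, 47→2, -4→1, 51→3, 8→2, 37→3, 5→2, 34→3, 16→3, 46→4, 50→5, 17→4, -3→2, 7→3, 33→5, 48→6, 51→7.
So the longest increasing subsequence has length 7, e.g. -3, 8, 16, 17, 33, 48, 51.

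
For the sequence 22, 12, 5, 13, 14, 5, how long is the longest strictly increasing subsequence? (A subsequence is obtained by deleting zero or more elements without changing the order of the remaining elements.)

3

One longest increasing subsequence is 12, 13, 14 (positions 2,4,5), of length 3; no longer one exists.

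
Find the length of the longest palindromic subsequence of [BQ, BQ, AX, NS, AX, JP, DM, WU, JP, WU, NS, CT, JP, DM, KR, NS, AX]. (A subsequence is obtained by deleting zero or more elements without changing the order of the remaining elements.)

9

Using dp[i][j] = 2 + dp[i+1][j−1] if the ends match, else max(dp[i+1][j], dp[i][j−1]):
dp[1][17] = 9. A witness is AX NS DM JP CT JP DM NS AX at positions 3,4,7,9,12,13,14,16,17.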